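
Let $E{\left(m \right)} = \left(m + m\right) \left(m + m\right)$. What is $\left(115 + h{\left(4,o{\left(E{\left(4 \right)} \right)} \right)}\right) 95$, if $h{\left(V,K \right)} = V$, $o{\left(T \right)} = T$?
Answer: $11305$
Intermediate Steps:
$E{\left(m \right)} = 4 m^{2}$ ($E{\left(m \right)} = 2 m 2 m = 4 m^{2}$)
$\left(115 + h{\left(4,o{\left(E{\left(4 \right)} \right)} \right)}\right) 95 = \left(115 + 4\right) 95 = 119 \cdot 95 = 11305$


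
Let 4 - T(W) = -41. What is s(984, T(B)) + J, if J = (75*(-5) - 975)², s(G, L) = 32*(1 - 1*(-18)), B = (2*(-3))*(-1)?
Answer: 1823108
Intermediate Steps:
B = 6 (B = -6*(-1) = 6)
T(W) = 45 (T(W) = 4 - 1*(-41) = 4 + 41 = 45)
s(G, L) = 608 (s(G, L) = 32*(1 + 18) = 32*19 = 608)
J = 1822500 (J = (-375 - 975)² = (-1350)² = 1822500)
s(984, T(B)) + J = 608 + 1822500 = 1823108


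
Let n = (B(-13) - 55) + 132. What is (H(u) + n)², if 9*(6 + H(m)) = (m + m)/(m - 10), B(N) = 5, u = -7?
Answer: 135536164/23409 ≈ 5789.9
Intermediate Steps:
H(m) = -6 + 2*m/(9*(-10 + m)) (H(m) = -6 + ((m + m)/(m - 10))/9 = -6 + ((2*m)/(-10 + m))/9 = -6 + (2*m/(-10 + m))/9 = -6 + 2*m/(9*(-10 + m)))
n = 82 (n = (5 - 55) + 132 = -50 + 132 = 82)
(H(u) + n)² = (4*(135 - 13*(-7))/(9*(-10 - 7)) + 82)² = ((4/9)*(135 + 91)/(-17) + 82)² = ((4/9)*(-1/17)*226 + 82)² = (-904/153 + 82)² = (11642/153)² = 135536164/23409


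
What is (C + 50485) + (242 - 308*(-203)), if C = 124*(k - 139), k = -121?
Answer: 81011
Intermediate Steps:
C = -32240 (C = 124*(-121 - 139) = 124*(-260) = -32240)
(C + 50485) + (242 - 308*(-203)) = (-32240 + 50485) + (242 - 308*(-203)) = 18245 + (242 + 62524) = 18245 + 62766 = 81011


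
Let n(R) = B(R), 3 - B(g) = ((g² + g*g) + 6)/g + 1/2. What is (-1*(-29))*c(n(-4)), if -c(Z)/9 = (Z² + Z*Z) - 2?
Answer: -74646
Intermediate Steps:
B(g) = 5/2 - (6 + 2*g²)/g (B(g) = 3 - (((g² + g*g) + 6)/g + 1/2) = 3 - (((g² + g²) + 6)/g + 1*(½)) = 3 - ((2*g² + 6)/g + ½) = 3 - ((6 + 2*g²)/g + ½) = 3 - (½ + (6 + 2*g²)/g) = 3 + (-½ - (6 + 2*g²)/g) = 5/2 - (6 + 2*g²)/g)
n(R) = 5/2 - 6/R - 2*R
c(Z) = 18 - 18*Z² (c(Z) = -9*((Z² + Z*Z) - 2) = -9*((Z² + Z²) - 2) = -9*(2*Z² - 2) = -9*(-2 + 2*Z²) = 18 - 18*Z²)
(-1*(-29))*c(n(-4)) = (-1*(-29))*(18 - 18*(5/2 - 6/(-4) - 2*(-4))²) = 29*(18 - 18*(5/2 - 6*(-¼) + 8)²) = 29*(18 - 18*(5/2 + 3/2 + 8)²) = 29*(18 - 18*12²) = 29*(18 - 18*144) = 29*(18 - 2592) = 29*(-2574) = -74646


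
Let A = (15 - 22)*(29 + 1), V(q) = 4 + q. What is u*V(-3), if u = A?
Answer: -210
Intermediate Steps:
A = -210 (A = -7*30 = -210)
u = -210
u*V(-3) = -210*(4 - 3) = -210*1 = -210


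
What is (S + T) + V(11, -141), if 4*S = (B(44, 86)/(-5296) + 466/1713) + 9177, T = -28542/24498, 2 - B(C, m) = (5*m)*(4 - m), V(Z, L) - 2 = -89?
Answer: 18145962908899/8231371552 ≈ 2204.5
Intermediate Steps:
V(Z, L) = -87 (V(Z, L) = 2 - 89 = -87)
B(C, m) = 2 - 5*m*(4 - m)
T = -4757/4083 (T = -28542*1/24498 = -4757/4083 ≈ -1.1651)
S = 41598124313/18144096 (S = (((2 - 20*86 + 5*86²)/(-5296) + 466/1713) + 9177)/4 = (((2 - 1720 + 5*7396)*(-1/5296) + 466*(1/1713)) + 9177)/4 = (((2 - 1720 + 36980)*(-1/5296) + 466/1713) + 9177)/4 = ((35262*(-1/5296) + 466/1713) + 9177)/4 = ((-17631/2648 + 466/1713) + 9177)/4 = (-28967935/4536024 + 9177)/4 = (¼)*(41598124313/4536024) = 41598124313/18144096 ≈ 2292.7)
(S + T) + V(11, -141) = (41598124313/18144096 - 4757/4083) - 87 = 18862092233923/8231371552 - 87 = 18145962908899/8231371552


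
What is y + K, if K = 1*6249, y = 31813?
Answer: 38062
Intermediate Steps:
K = 6249
y + K = 31813 + 6249 = 38062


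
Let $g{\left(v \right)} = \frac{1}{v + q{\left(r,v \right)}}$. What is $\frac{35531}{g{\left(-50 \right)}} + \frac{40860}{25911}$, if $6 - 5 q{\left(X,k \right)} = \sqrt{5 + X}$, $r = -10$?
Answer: $- \frac{24959652056}{14395} - \frac{35531 i \sqrt{5}}{5} \approx -1.7339 \cdot 10^{6} - 15890.0 i$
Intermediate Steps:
$q{\left(X,k \right)} = \frac{6}{5} - \frac{\sqrt{5 + X}}{5}$
$g{\left(v \right)} = \frac{1}{\frac{6}{5} + v - \frac{i \sqrt{5}}{5}}$ ($g{\left(v \right)} = \frac{1}{v + \left(\frac{6}{5} - \frac{\sqrt{5 - 10}}{5}\right)} = \frac{1}{v + \left(\frac{6}{5} - \frac{\sqrt{-5}}{5}\right)} = \frac{1}{v + \left(\frac{6}{5} - \frac{i \sqrt{5}}{5}\right)} = \frac{1}{\frac{6}{5} + v - \frac{i \sqrt{5}}{5}}$)
$\frac{35531}{g{\left(-50 \right)}} + \frac{40860}{25911} = \frac{35531}{5 \frac{1}{6 + 5 \left(-50\right) - i \sqrt{5}}} + \frac{40860}{25911} = \frac{35531}{5 \frac{1}{6 - 250 - i \sqrt{5}}} + 40860 \cdot \frac{1}{25911} = \frac{35531}{5 \frac{1}{-244 - i \sqrt{5}}} + \frac{4540}{2879} = 35531 \left(- \frac{244}{5} - \frac{i \sqrt{5}}{5}\right) + \frac{4540}{2879} = \left(- \frac{8669564}{5} - \frac{35531 i \sqrt{5}}{5}\right) + \frac{4540}{2879} = - \frac{24959652056}{14395} - \frac{35531 i \sqrt{5}}{5}$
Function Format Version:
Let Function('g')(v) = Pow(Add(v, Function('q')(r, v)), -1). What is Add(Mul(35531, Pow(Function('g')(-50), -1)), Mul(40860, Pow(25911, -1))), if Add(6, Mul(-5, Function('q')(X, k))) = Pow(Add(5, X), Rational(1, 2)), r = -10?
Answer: Add(Rational(-24959652056, 14395), Mul(Rational(-35531, 5), I, Pow(5, Rational(1, 2)))) ≈ Add(-1.7339e+6, Mul(-15890., I))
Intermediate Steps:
Function('q')(X, k) = Add(Rational(6, 5), Mul(Rational(-1, 5), Pow(Add(5, X), Rational(1, 2))))
Function('g')(v) = Pow(Add(Rational(6, 5), v, Mul(Rational(-1, 5), I, Pow(5, Rational(1, 2)))), -1) (Function('g')(v) = Pow(Add(v, Add(Rational(6, 5), Mul(Rational(-1, 5), Pow(Add(5, -10), Rational(1, 2))))), -1) = Pow(Add(v, Add(Rational(6, 5), Mul(Rational(-1, 5), Pow(-5, Rational(1, 2))))), -1) = Pow(Add(v, Add(Rational(6, 5), Mul(Rational(-1, 5), Mul(I, Pow(5, Rational(1, 2)))))), -1) = Pow(Add(v, Add(Rational(6, 5), Mul(Rational(-1, 5), I, Pow(5, Rational(1, 2))))), -1) = Pow(Add(Rational(6, 5), v, Mul(Rational(-1, 5), I, Pow(5, Rational(1, 2)))), -1))
Add(Mul(35531, Pow(Function('g')(-50), -1)), Mul(40860, Pow(25911, -1))) = Add(Mul(35531, Pow(Mul(5, Pow(Add(6, Mul(5, -50), Mul(-1, I, Pow(5, Rational(1, 2)))), -1)), -1)), Mul(40860, Pow(25911, -1))) = Add(Mul(35531, Pow(Mul(5, Pow(Add(6, -250, Mul(-1, I, Pow(5, Rational(1, 2)))), -1)), -1)), Mul(40860, Rational(1, 25911))) = Add(Mul(35531, Pow(Mul(5, Pow(Add(-244, Mul(-1, I, Pow(5, Rational(1, 2)))), -1)), -1)), Rational(4540, 2879)) = Add(Mul(35531, Add(Rational(-244, 5), Mul(Rational(-1, 5), I, Pow(5, Rational(1, 2))))), Rational(4540, 2879)) = Add(Add(Rational(-8669564, 5), Mul(Rational(-35531, 5), I, Pow(5, Rational(1, 2)))), Rational(4540, 2879)) = Add(Rational(-24959652056, 14395), Mul(Rational(-35531, 5), I, Pow(5, Rational(1, 2))))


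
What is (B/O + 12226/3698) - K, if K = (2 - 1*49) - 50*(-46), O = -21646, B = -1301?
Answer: -90038114315/40023454 ≈ -2249.6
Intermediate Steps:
K = 2253 (K = (2 - 49) + 2300 = -47 + 2300 = 2253)
(B/O + 12226/3698) - K = (-1301/(-21646) + 12226/3698) - 1*2253 = (-1301*(-1/21646) + 12226*(1/3698)) - 2253 = (1301/21646 + 6113/1849) - 2253 = 134727547/40023454 - 2253 = -90038114315/40023454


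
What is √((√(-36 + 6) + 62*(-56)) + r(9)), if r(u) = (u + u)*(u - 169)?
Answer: √(-6352 + I*√30) ≈ 0.0344 + 79.699*I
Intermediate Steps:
r(u) = 2*u*(-169 + u) (r(u) = (2*u)*(-169 + u) = 2*u*(-169 + u))
√((√(-36 + 6) + 62*(-56)) + r(9)) = √((√(-36 + 6) + 62*(-56)) + 2*9*(-169 + 9)) = √((√(-30) - 3472) + 2*9*(-160)) = √((I*√30 - 3472) - 2880) = √((-3472 + I*√30) - 2880) = √(-6352 + I*√30)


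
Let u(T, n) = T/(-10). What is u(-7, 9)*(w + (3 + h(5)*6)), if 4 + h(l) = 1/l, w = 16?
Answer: -133/50 ≈ -2.6600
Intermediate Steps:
h(l) = -4 + 1/l
u(T, n) = -T/10 (u(T, n) = T*(-⅒) = -T/10)
u(-7, 9)*(w + (3 + h(5)*6)) = (-⅒*(-7))*(16 + (3 + (-4 + 1/5)*6)) = 7*(16 + (3 + (-4 + ⅕)*6))/10 = 7*(16 + (3 - 19/5*6))/10 = 7*(16 + (3 - 114/5))/10 = 7*(16 - 99/5)/10 = (7/10)*(-19/5) = -133/50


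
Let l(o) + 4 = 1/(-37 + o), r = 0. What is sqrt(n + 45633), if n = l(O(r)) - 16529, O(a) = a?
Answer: 13*sqrt(235727)/37 ≈ 170.59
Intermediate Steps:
l(o) = -4 + 1/(-37 + o)
n = -611722/37 (n = (149 - 4*0)/(-37 + 0) - 16529 = (149 + 0)/(-37) - 16529 = -1/37*149 - 16529 = -149/37 - 16529 = -611722/37 ≈ -16533.)
sqrt(n + 45633) = sqrt(-611722/37 + 45633) = sqrt(1076699/37) = 13*sqrt(235727)/37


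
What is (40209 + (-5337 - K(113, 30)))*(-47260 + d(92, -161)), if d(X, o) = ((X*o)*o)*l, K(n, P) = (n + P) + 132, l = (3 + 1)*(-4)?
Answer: -1321708222284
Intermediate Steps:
l = -16 (l = 4*(-4) = -16)
K(n, P) = 132 + P + n (K(n, P) = (P + n) + 132 = 132 + P + n)
d(X, o) = -16*X*o² (d(X, o) = ((X*o)*o)*(-16) = (X*o²)*(-16) = -16*X*o²)
(40209 + (-5337 - K(113, 30)))*(-47260 + d(92, -161)) = (40209 + (-5337 - (132 + 30 + 113)))*(-47260 - 16*92*(-161)²) = (40209 + (-5337 - 1*275))*(-47260 - 16*92*25921) = (40209 + (-5337 - 275))*(-47260 - 38155712) = (40209 - 5612)*(-38202972) = 34597*(-38202972) = -1321708222284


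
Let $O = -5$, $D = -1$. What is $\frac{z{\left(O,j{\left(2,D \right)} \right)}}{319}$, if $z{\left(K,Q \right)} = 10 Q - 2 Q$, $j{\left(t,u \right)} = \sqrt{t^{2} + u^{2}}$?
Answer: $\frac{8 \sqrt{5}}{319} \approx 0.056077$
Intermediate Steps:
$z{\left(K,Q \right)} = 8 Q$
$\frac{z{\left(O,j{\left(2,D \right)} \right)}}{319} = \frac{8 \sqrt{2^{2} + \left(-1\right)^{2}}}{319} = 8 \sqrt{4 + 1} \cdot \frac{1}{319} = 8 \sqrt{5} \cdot \frac{1}{319} = \frac{8 \sqrt{5}}{319}$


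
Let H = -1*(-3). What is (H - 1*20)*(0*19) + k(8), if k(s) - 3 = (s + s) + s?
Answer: 27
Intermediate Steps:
H = 3
k(s) = 3 + 3*s (k(s) = 3 + ((s + s) + s) = 3 + (2*s + s) = 3 + 3*s)
(H - 1*20)*(0*19) + k(8) = (3 - 1*20)*(0*19) + (3 + 3*8) = (3 - 20)*0 + (3 + 24) = -17*0 + 27 = 0 + 27 = 27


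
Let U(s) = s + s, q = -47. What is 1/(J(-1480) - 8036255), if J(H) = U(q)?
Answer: -1/8036349 ≈ -1.2443e-7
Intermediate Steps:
U(s) = 2*s
J(H) = -94 (J(H) = 2*(-47) = -94)
1/(J(-1480) - 8036255) = 1/(-94 - 8036255) = 1/(-8036349) = -1/8036349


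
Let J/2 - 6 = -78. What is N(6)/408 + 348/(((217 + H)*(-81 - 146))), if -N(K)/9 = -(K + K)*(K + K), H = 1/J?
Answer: 382173822/120582173 ≈ 3.1694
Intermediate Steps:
J = -144 (J = 12 + 2*(-78) = 12 - 156 = -144)
H = -1/144 (H = 1/(-144) = -1/144 ≈ -0.0069444)
N(K) = 36*K² (N(K) = -(-9)*(K + K)*(K + K) = -(-9)*(2*K)*(2*K) = -(-9)*4*K² = -(-36)*K² = 36*K²)
N(6)/408 + 348/(((217 + H)*(-81 - 146))) = (36*6²)/408 + 348/(((217 - 1/144)*(-81 - 146))) = (36*36)*(1/408) + 348/(((31247/144)*(-227))) = 1296*(1/408) + 348/(-7093069/144) = 54/17 + 348*(-144/7093069) = 54/17 - 50112/7093069 = 382173822/120582173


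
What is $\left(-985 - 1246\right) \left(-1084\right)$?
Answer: $2418404$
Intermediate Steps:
$\left(-985 - 1246\right) \left(-1084\right) = \left(-2231\right) \left(-1084\right) = 2418404$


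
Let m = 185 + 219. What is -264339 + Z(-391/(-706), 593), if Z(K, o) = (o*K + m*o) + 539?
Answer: -16873105/706 ≈ -23900.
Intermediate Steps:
m = 404
Z(K, o) = 539 + 404*o + K*o (Z(K, o) = (o*K + 404*o) + 539 = (K*o + 404*o) + 539 = (404*o + K*o) + 539 = 539 + 404*o + K*o)
-264339 + Z(-391/(-706), 593) = -264339 + (539 + 404*593 - 391/(-706)*593) = -264339 + (539 + 239572 - 391*(-1/706)*593) = -264339 + (539 + 239572 + (391/706)*593) = -264339 + (539 + 239572 + 231863/706) = -264339 + 169750229/706 = -16873105/706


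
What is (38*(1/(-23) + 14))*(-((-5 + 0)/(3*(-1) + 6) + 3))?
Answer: -16264/23 ≈ -707.13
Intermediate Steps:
(38*(1/(-23) + 14))*(-((-5 + 0)/(3*(-1) + 6) + 3)) = (38*(-1/23 + 14))*(-(-5/(-3 + 6) + 3)) = (38*(321/23))*(-(-5/3 + 3)) = 12198*(-(-5*⅓ + 3))/23 = 12198*(-(-5/3 + 3))/23 = 12198*(-1*4/3)/23 = (12198/23)*(-4/3) = -16264/23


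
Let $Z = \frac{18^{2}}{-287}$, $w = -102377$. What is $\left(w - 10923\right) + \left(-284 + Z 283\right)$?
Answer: $- \frac{32690300}{287} \approx -1.139 \cdot 10^{5}$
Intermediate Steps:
$Z = - \frac{324}{287}$ ($Z = 324 \left(- \frac{1}{287}\right) = - \frac{324}{287} \approx -1.1289$)
$\left(w - 10923\right) + \left(-284 + Z 283\right) = \left(-102377 - 10923\right) - \frac{173200}{287} = -113300 - \frac{173200}{287} = - \frac{32690300}{287}$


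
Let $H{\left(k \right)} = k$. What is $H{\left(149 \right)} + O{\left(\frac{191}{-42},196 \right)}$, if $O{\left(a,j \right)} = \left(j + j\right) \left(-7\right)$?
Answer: $-2595$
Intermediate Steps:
$O{\left(a,j \right)} = - 14 j$ ($O{\left(a,j \right)} = 2 j \left(-7\right) = - 14 j$)
$H{\left(149 \right)} + O{\left(\frac{191}{-42},196 \right)} = 149 - 2744 = -2595$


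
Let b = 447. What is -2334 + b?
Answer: -1887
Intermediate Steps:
-2334 + b = -2334 + 447 = -1887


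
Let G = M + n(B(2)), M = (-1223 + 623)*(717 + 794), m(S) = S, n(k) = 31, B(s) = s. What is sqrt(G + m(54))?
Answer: I*sqrt(906515) ≈ 952.11*I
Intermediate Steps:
M = -906600 (M = -600*1511 = -906600)
G = -906569 (G = -906600 + 31 = -906569)
sqrt(G + m(54)) = sqrt(-906569 + 54) = sqrt(-906515) = I*sqrt(906515)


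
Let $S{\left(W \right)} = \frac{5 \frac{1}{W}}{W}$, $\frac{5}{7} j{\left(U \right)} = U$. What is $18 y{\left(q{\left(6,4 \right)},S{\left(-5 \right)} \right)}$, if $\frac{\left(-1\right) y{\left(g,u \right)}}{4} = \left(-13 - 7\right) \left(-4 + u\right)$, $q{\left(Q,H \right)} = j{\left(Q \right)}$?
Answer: $-5472$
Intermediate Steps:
$j{\left(U \right)} = \frac{7 U}{5}$
$q{\left(Q,H \right)} = \frac{7 Q}{5}$
$S{\left(W \right)} = \frac{5}{W^{2}}$
$y{\left(g,u \right)} = -320 + 80 u$ ($y{\left(g,u \right)} = - 4 \left(-13 - 7\right) \left(-4 + u\right) = - 4 \left(- 20 \left(-4 + u\right)\right) = - 4 \left(80 - 20 u\right) = -320 + 80 u$)
$18 y{\left(q{\left(6,4 \right)},S{\left(-5 \right)} \right)} = 18 \left(-320 + 80 \cdot \frac{5}{25}\right) = 18 \left(-320 + 80 \cdot 5 \cdot \frac{1}{25}\right) = 18 \left(-320 + 80 \cdot \frac{1}{5}\right) = 18 \left(-320 + 16\right) = 18 \left(-304\right) = -5472$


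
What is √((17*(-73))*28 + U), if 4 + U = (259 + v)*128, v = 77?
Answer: 8*√129 ≈ 90.863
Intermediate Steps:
U = 43004 (U = -4 + (259 + 77)*128 = -4 + 336*128 = -4 + 43008 = 43004)
√((17*(-73))*28 + U) = √((17*(-73))*28 + 43004) = √(-1241*28 + 43004) = √(-34748 + 43004) = √8256 = 8*√129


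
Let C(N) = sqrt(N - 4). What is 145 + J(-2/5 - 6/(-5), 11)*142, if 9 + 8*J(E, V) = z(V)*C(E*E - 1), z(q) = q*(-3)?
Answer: -59/4 - 2343*I*sqrt(109)/20 ≈ -14.75 - 1223.1*I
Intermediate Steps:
z(q) = -3*q
C(N) = sqrt(-4 + N)
J(E, V) = -9/8 - 3*V*sqrt(-5 + E**2)/8 (J(E, V) = -9/8 + ((-3*V)*sqrt(-4 + (E*E - 1)))/8 = -9/8 + ((-3*V)*sqrt(-4 + (E**2 - 1)))/8 = -9/8 + ((-3*V)*sqrt(-4 + (-1 + E**2)))/8 = -9/8 + ((-3*V)*sqrt(-5 + E**2))/8 = -9/8 + (-3*V*sqrt(-5 + E**2))/8 = -9/8 - 3*V*sqrt(-5 + E**2)/8)
145 + J(-2/5 - 6/(-5), 11)*142 = 145 + (-9/8 - 3/8*11*sqrt(-5 + (-2/5 - 6/(-5))**2))*142 = 145 + (-9/8 - 3/8*11*sqrt(-5 + (-2*1/5 - 6*(-1/5))**2))*142 = 145 + (-9/8 - 3/8*11*sqrt(-5 + (-2/5 + 6/5)**2))*142 = 145 + (-9/8 - 3/8*11*sqrt(-5 + (4/5)**2))*142 = 145 + (-9/8 - 3/8*11*sqrt(-5 + 16/25))*142 = 145 + (-9/8 - 3/8*11*sqrt(-109/25))*142 = 145 + (-9/8 - 3/8*11*I*sqrt(109)/5)*142 = 145 + (-9/8 - 33*I*sqrt(109)/40)*142 = 145 + (-639/4 - 2343*I*sqrt(109)/20) = -59/4 - 2343*I*sqrt(109)/20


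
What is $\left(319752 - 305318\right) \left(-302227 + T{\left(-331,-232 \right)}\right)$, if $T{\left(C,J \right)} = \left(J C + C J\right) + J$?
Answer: $-2148861750$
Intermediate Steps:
$T{\left(C,J \right)} = J + 2 C J$ ($T{\left(C,J \right)} = \left(C J + C J\right) + J = 2 C J + J = J + 2 C J$)
$\left(319752 - 305318\right) \left(-302227 + T{\left(-331,-232 \right)}\right) = \left(319752 - 305318\right) \left(-302227 - 232 \left(1 + 2 \left(-331\right)\right)\right) = 14434 \left(-302227 - 232 \left(1 - 662\right)\right) = 14434 \left(-302227 - -153352\right) = 14434 \left(-302227 + 153352\right) = 14434 \left(-148875\right) = -2148861750$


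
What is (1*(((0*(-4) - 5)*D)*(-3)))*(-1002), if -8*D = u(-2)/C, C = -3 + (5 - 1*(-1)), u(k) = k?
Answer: -2505/2 ≈ -1252.5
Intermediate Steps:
C = 3 (C = -3 + (5 + 1) = -3 + 6 = 3)
D = 1/12 (D = -(-1)/(4*3) = -⅛*(-⅔) = 1/12 ≈ 0.083333)
(1*(((0*(-4) - 5)*D)*(-3)))*(-1002) = (1*(((0*(-4) - 5)*(1/12))*(-3)))*(-1002) = (1*(((0 - 5)*(1/12))*(-3)))*(-1002) = (1*(-5*1/12*(-3)))*(-1002) = (1*(-5/12*(-3)))*(-1002) = (1*(5/4))*(-1002) = (5/4)*(-1002) = -2505/2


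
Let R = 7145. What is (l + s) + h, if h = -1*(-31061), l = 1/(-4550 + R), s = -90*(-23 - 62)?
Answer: 100455046/2595 ≈ 38711.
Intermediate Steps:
s = 7650 (s = -90*(-85) = 7650)
l = 1/2595 (l = 1/(-4550 + 7145) = 1/2595 ≈ 0.00038536)
h = 31061
(l + s) + h = (1/2595 + 7650) + 31061 = 19851751/2595 + 31061 = 100455046/2595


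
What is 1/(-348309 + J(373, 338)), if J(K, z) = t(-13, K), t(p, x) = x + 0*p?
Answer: -1/347936 ≈ -2.8741e-6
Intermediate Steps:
t(p, x) = x (t(p, x) = x + 0 = x)
J(K, z) = K
1/(-348309 + J(373, 338)) = 1/(-348309 + 373) = 1/(-347936) = -1/347936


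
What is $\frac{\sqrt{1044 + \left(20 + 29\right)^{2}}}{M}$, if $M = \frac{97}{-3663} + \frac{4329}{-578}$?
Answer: $- \frac{2117214 \sqrt{3445}}{15913193} \approx -7.8091$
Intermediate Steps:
$M = - \frac{15913193}{2117214}$ ($M = 97 \left(- \frac{1}{3663}\right) + 4329 \left(- \frac{1}{578}\right) = - \frac{97}{3663} - \frac{4329}{578} = - \frac{15913193}{2117214} \approx -7.5161$)
$\frac{\sqrt{1044 + \left(20 + 29\right)^{2}}}{M} = \frac{\sqrt{1044 + \left(20 + 29\right)^{2}}}{- \frac{15913193}{2117214}} = \sqrt{1044 + 49^{2}} \left(- \frac{2117214}{15913193}\right) = \sqrt{1044 + 2401} \left(- \frac{2117214}{15913193}\right) = \sqrt{3445} \left(- \frac{2117214}{15913193}\right) = - \frac{2117214 \sqrt{3445}}{15913193}$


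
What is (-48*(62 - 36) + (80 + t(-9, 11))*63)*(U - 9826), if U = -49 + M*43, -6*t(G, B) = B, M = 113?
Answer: -18441324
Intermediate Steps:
t(G, B) = -B/6
U = 4810 (U = -49 + 113*43 = -49 + 4859 = 4810)
(-48*(62 - 36) + (80 + t(-9, 11))*63)*(U - 9826) = (-48*(62 - 36) + (80 - 1/6*11)*63)*(4810 - 9826) = (-48*26 + (80 - 11/6)*63)*(-5016) = (-1248 + (469/6)*63)*(-5016) = (-1248 + 9849/2)*(-5016) = (7353/2)*(-5016) = -18441324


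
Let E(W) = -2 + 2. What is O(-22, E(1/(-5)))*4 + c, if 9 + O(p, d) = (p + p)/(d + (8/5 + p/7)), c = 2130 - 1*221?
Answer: 53651/27 ≈ 1987.1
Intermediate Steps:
E(W) = 0
c = 1909 (c = 2130 - 221 = 1909)
O(p, d) = -9 + 2*p/(8/5 + d + p/7) (O(p, d) = -9 + (p + p)/(d + (8/5 + p/7)) = -9 + (2*p)/(d + (8*(⅕) + p*(⅐))) = -9 + (2*p)/(d + (8/5 + p/7)) = -9 + (2*p)/(8/5 + d + p/7) = -9 + 2*p/(8/5 + d + p/7))
O(-22, E(1/(-5)))*4 + c = ((-504 - 315*0 + 25*(-22))/(56 + 5*(-22) + 35*0))*4 + 1909 = ((-504 + 0 - 550)/(56 - 110 + 0))*4 + 1909 = (-1054/(-54))*4 + 1909 = -1/54*(-1054)*4 + 1909 = (527/27)*4 + 1909 = 2108/27 + 1909 = 53651/27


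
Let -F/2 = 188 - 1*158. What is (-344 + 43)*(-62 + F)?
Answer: 36722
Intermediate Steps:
F = -60 (F = -2*(188 - 1*158) = -2*(188 - 158) = -2*30 = -60)
(-344 + 43)*(-62 + F) = (-344 + 43)*(-62 - 60) = -301*(-122) = 36722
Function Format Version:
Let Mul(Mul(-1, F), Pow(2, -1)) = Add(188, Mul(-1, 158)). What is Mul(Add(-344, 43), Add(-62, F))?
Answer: 36722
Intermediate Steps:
F = -60 (F = Mul(-2, Add(188, Mul(-1, 158))) = Mul(-2, Add(188, -158)) = Mul(-2, 30) = -60)
Mul(Add(-344, 43), Add(-62, F)) = Mul(Add(-344, 43), Add(-62, -60)) = Mul(-301, -122) = 36722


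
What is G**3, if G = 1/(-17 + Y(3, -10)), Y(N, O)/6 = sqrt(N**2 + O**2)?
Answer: 205037/48030072875 + 28746*sqrt(109)/48030072875 ≈ 1.0517e-5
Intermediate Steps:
Y(N, O) = 6*sqrt(N**2 + O**2)
G = 1/(-17 + 6*sqrt(109)) (G = 1/(-17 + 6*sqrt(3**2 + (-10)**2)) = 1/(-17 + 6*sqrt(9 + 100)) = 1/(-17 + 6*sqrt(109)) ≈ 0.021910)
G**3 = (17/3635 + 6*sqrt(109)/3635)**3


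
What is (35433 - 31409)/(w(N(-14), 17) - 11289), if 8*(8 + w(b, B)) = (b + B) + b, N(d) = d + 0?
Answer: -32192/90387 ≈ -0.35616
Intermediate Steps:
N(d) = d
w(b, B) = -8 + b/4 + B/8 (w(b, B) = -8 + ((b + B) + b)/8 = -8 + ((B + b) + b)/8 = -8 + (B + 2*b)/8 = -8 + (b/4 + B/8) = -8 + b/4 + B/8)
(35433 - 31409)/(w(N(-14), 17) - 11289) = (35433 - 31409)/((-8 + (¼)*(-14) + (⅛)*17) - 11289) = 4024/((-8 - 7/2 + 17/8) - 11289) = 4024/(-75/8 - 11289) = 4024/(-90387/8) = 4024*(-8/90387) = -32192/90387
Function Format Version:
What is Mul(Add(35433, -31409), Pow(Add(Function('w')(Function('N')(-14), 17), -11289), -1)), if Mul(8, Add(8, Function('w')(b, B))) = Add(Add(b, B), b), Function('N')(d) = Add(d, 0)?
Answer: Rational(-32192, 90387) ≈ -0.35616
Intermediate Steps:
Function('N')(d) = d
Function('w')(b, B) = Add(-8, Mul(Rational(1, 4), b), Mul(Rational(1, 8), B)) (Function('w')(b, B) = Add(-8, Mul(Rational(1, 8), Add(Add(b, B), b))) = Add(-8, Mul(Rational(1, 8), Add(Add(B, b), b))) = Add(-8, Mul(Rational(1, 8), Add(B, Mul(2, b)))) = Add(-8, Add(Mul(Rational(1, 4), b), Mul(Rational(1, 8), B))) = Add(-8, Mul(Rational(1, 4), b), Mul(Rational(1, 8), B)))
Mul(Add(35433, -31409), Pow(Add(Function('w')(Function('N')(-14), 17), -11289), -1)) = Mul(Add(35433, -31409), Pow(Add(Add(-8, Mul(Rational(1, 4), -14), Mul(Rational(1, 8), 17)), -11289), -1)) = Mul(4024, Pow(Add(Add(-8, Rational(-7, 2), Rational(17, 8)), -11289), -1)) = Mul(4024, Pow(Add(Rational(-75, 8), -11289), -1)) = Mul(4024, Pow(Rational(-90387, 8), -1)) = Mul(4024, Rational(-8, 90387)) = Rational(-32192, 90387)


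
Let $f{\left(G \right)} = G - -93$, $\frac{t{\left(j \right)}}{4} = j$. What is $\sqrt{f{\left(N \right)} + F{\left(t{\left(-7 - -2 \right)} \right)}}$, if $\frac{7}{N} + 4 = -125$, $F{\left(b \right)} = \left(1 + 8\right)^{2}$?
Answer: $\frac{\sqrt{2894631}}{129} \approx 13.189$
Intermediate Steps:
$t{\left(j \right)} = 4 j$
$F{\left(b \right)} = 81$ ($F{\left(b \right)} = 9^{2} = 81$)
$N = - \frac{7}{129}$ ($N = \frac{7}{-4 - 125} = \frac{7}{-129} = 7 \left(- \frac{1}{129}\right) = - \frac{7}{129} \approx -0.054264$)
$f{\left(G \right)} = 93 + G$ ($f{\left(G \right)} = G + 93 = 93 + G$)
$\sqrt{f{\left(N \right)} + F{\left(t{\left(-7 - -2 \right)} \right)}} = \sqrt{\left(93 - \frac{7}{129}\right) + 81} = \sqrt{\frac{11990}{129} + 81} = \sqrt{\frac{22439}{129}} = \frac{\sqrt{2894631}}{129}$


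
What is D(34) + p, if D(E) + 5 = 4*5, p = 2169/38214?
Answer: 63931/4246 ≈ 15.057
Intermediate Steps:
p = 241/4246 (p = 2169*(1/38214) = 241/4246 ≈ 0.056759)
D(E) = 15 (D(E) = -5 + 4*5 = -5 + 20 = 15)
D(34) + p = 15 + 241/4246 = 63931/4246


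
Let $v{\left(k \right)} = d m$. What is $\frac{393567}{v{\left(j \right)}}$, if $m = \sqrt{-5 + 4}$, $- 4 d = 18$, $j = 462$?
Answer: $\frac{262378 i}{3} \approx 87459.0 i$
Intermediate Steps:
$d = - \frac{9}{2}$ ($d = \left(- \frac{1}{4}\right) 18 = - \frac{9}{2} \approx -4.5$)
$m = i$ ($m = \sqrt{-1} = i \approx 1.0 i$)
$v{\left(k \right)} = - \frac{9 i}{2}$
$\frac{393567}{v{\left(j \right)}} = \frac{393567}{\left(- \frac{9}{2}\right) i} = 393567 \frac{2 i}{9} = \frac{262378 i}{3}$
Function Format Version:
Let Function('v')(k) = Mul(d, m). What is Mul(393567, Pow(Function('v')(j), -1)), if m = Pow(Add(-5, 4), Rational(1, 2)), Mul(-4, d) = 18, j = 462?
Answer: Mul(Rational(262378, 3), I) ≈ Mul(87459., I)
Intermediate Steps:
d = Rational(-9, 2) (d = Mul(Rational(-1, 4), 18) = Rational(-9, 2) ≈ -4.5000)
m = I (m = Pow(-1, Rational(1, 2)) = I ≈ Mul(1.0000, I))
Function('v')(k) = Mul(Rational(-9, 2), I)
Mul(393567, Pow(Function('v')(j), -1)) = Mul(393567, Pow(Mul(Rational(-9, 2), I), -1)) = Mul(393567, Mul(Rational(2, 9), I)) = Mul(Rational(262378, 3), I)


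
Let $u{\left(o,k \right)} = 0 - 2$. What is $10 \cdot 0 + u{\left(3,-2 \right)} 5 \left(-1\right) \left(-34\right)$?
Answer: $-340$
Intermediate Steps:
$u{\left(o,k \right)} = -2$
$10 \cdot 0 + u{\left(3,-2 \right)} 5 \left(-1\right) \left(-34\right) = 10 \cdot 0 + \left(-2\right) 5 \left(-1\right) \left(-34\right) = 0 + \left(-10\right) \left(-1\right) \left(-34\right) = 0 + 10 \left(-34\right) = 0 - 340 = -340$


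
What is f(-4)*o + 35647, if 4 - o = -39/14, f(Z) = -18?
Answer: 248674/7 ≈ 35525.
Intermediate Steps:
o = 95/14 (o = 4 - (-39)/14 = 4 - 1*(-39/14) = 4 + 39/14 = 95/14 ≈ 6.7857)
f(-4)*o + 35647 = -18*95/14 + 35647 = -855/7 + 35647 = 248674/7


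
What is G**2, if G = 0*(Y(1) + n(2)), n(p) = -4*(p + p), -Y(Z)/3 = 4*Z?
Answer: 0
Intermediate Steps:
Y(Z) = -12*Z
n(p) = -8*p
G = 0 (G = 0*(-12*1 - 8*2) = 0*(-12 - 16) = 0*(-28) = 0)
G**2 = 0**2 = 0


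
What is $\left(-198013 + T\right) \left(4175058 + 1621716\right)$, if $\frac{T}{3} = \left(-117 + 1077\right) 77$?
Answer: $137655992178$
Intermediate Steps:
$T = 221760$ ($T = 3 \left(-117 + 1077\right) 77 = 3 \cdot 960 \cdot 77 = 3 \cdot 73920 = 221760$)
$\left(-198013 + T\right) \left(4175058 + 1621716\right) = \left(-198013 + 221760\right) \left(4175058 + 1621716\right) = 23747 \cdot 5796774 = 137655992178$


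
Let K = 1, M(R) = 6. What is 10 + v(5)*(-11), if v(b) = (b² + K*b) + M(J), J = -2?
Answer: -386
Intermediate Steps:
v(b) = 6 + b + b² (v(b) = (b² + 1*b) + 6 = (b² + b) + 6 = (b + b²) + 6 = 6 + b + b²)
10 + v(5)*(-11) = 10 + (6 + 5 + 5²)*(-11) = 10 + (6 + 5 + 25)*(-11) = 10 + 36*(-11) = 10 - 396 = -386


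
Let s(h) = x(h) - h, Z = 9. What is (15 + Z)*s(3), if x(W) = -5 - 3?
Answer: -264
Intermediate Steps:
x(W) = -8
s(h) = -8 - h
(15 + Z)*s(3) = (15 + 9)*(-8 - 1*3) = 24*(-8 - 3) = 24*(-11) = -264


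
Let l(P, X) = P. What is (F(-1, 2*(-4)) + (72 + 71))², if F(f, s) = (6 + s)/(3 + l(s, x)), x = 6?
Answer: 514089/25 ≈ 20564.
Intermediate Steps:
F(f, s) = (6 + s)/(3 + s)
(F(-1, 2*(-4)) + (72 + 71))² = ((6 + 2*(-4))/(3 + 2*(-4)) + (72 + 71))² = ((6 - 8)/(3 - 8) + 143)² = (-2/(-5) + 143)² = (-⅕*(-2) + 143)² = (⅖ + 143)² = (717/5)² = 514089/25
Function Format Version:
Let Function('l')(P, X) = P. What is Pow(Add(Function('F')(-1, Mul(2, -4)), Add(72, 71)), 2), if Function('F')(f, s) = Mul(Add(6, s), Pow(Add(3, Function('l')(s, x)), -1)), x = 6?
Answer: Rational(514089, 25) ≈ 20564.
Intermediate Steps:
Function('F')(f, s) = Mul(Pow(Add(3, s), -1), Add(6, s)) (Function('F')(f, s) = Mul(Add(6, s), Pow(Add(3, s), -1)) = Mul(Pow(Add(3, s), -1), Add(6, s)))
Pow(Add(Function('F')(-1, Mul(2, -4)), Add(72, 71)), 2) = Pow(Add(Mul(Pow(Add(3, Mul(2, -4)), -1), Add(6, Mul(2, -4))), Add(72, 71)), 2) = Pow(Add(Mul(Pow(Add(3, -8), -1), Add(6, -8)), 143), 2) = Pow(Add(Mul(Pow(-5, -1), -2), 143), 2) = Pow(Add(Mul(Rational(-1, 5), -2), 143), 2) = Pow(Add(Rational(2, 5), 143), 2) = Pow(Rational(717, 5), 2) = Rational(514089, 25)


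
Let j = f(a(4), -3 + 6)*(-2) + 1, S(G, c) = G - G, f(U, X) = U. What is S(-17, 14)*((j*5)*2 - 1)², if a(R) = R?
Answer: 0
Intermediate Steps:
S(G, c) = 0
j = -7 (j = 4*(-2) + 1 = -8 + 1 = -7)
S(-17, 14)*((j*5)*2 - 1)² = 0*(-7*5*2 - 1)² = 0*(-35*2 - 1)² = 0*(-70 - 1)² = 0*(-71)² = 0*5041 = 0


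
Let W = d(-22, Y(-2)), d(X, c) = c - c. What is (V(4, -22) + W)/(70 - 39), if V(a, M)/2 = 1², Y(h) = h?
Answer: 2/31 ≈ 0.064516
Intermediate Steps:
d(X, c) = 0
W = 0
V(a, M) = 2 (V(a, M) = 2*1² = 2*1 = 2)
(V(4, -22) + W)/(70 - 39) = (2 + 0)/(70 - 39) = 2/31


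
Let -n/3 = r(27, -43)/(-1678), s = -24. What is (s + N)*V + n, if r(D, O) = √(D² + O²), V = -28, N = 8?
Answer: 448 + 3*√2578/1678 ≈ 448.09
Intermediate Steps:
n = 3*√2578/1678 (n = -3*√(27² + (-43)²)/(-1678) = -3*√(729 + 1849)*(-1)/1678 = -3*√2578*(-1)/1678 = -(-3)*√2578/1678 = 3*√2578/1678 ≈ 0.090776)
(s + N)*V + n = (-24 + 8)*(-28) + 3*√2578/1678 = -16*(-28) + 3*√2578/1678 = 448 + 3*√2578/1678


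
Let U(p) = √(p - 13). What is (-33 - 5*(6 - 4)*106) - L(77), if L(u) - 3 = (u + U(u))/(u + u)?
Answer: -168869/154 ≈ -1096.6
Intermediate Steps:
U(p) = √(-13 + p)
L(u) = 3 + (u + √(-13 + u))/(2*u) (L(u) = 3 + (u + √(-13 + u))/(u + u) = 3 + (u + √(-13 + u))/((2*u)) = 3 + (u + √(-13 + u))*(1/(2*u)) = 3 + (u + √(-13 + u))/(2*u))
(-33 - 5*(6 - 4)*106) - L(77) = (-33 - 5*(6 - 4)*106) - (√(-13 + 77) + 7*77)/(2*77) = (-33 - 5*2*106) - (√64 + 539)/(2*77) = (-33 - 10*106) - (8 + 539)/(2*77) = (-33 - 1060) - 547/(2*77) = -1093 - 1*547/154 = -1093 - 547/154 = -168869/154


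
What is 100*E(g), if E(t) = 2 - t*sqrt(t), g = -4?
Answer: 200 + 800*I ≈ 200.0 + 800.0*I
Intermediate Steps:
E(t) = 2 - t**(3/2)
100*E(g) = 100*(2 - (-4)**(3/2)) = 100*(2 - (-8)*I) = 100*(2 + 8*I) = 200 + 800*I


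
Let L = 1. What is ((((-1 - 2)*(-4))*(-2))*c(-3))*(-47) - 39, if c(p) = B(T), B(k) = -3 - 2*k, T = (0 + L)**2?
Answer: -5679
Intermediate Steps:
T = 1 (T = (0 + 1)**2 = 1**2 = 1)
c(p) = -5 (c(p) = -3 - 2*1 = -3 - 2 = -5)
((((-1 - 2)*(-4))*(-2))*c(-3))*(-47) - 39 = ((((-1 - 2)*(-4))*(-2))*(-5))*(-47) - 39 = ((-3*(-4)*(-2))*(-5))*(-47) - 39 = ((12*(-2))*(-5))*(-47) - 39 = -24*(-5)*(-47) - 39 = 120*(-47) - 39 = -5640 - 39 = -5679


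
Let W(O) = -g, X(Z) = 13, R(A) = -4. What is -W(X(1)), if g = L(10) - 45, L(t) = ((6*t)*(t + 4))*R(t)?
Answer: -3405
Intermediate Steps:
L(t) = -24*t*(4 + t) (L(t) = ((6*t)*(t + 4))*(-4) = ((6*t)*(4 + t))*(-4) = (6*t*(4 + t))*(-4) = -24*t*(4 + t))
g = -3405 (g = -24*10*(4 + 10) - 45 = -24*10*14 - 45 = -3360 - 45 = -3405)
W(O) = 3405 (W(O) = -1*(-3405) = 3405)
-W(X(1)) = -1*3405 = -3405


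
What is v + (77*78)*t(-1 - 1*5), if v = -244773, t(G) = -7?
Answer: -286815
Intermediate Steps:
v + (77*78)*t(-1 - 1*5) = -244773 + (77*78)*(-7) = -244773 + 6006*(-7) = -244773 - 42042 = -286815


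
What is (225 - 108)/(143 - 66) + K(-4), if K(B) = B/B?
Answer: 194/77 ≈ 2.5195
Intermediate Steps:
K(B) = 1
(225 - 108)/(143 - 66) + K(-4) = (225 - 108)/(143 - 66) + 1 = 117/77 + 1 = 194/77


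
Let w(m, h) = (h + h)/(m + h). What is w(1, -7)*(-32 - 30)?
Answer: -434/3 ≈ -144.67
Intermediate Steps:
w(m, h) = 2*h/(h + m) (w(m, h) = (2*h)/(h + m) = 2*h/(h + m))
w(1, -7)*(-32 - 30) = (2*(-7)/(-7 + 1))*(-32 - 30) = (2*(-7)/(-6))*(-62) = (2*(-7)*(-1/6))*(-62) = (7/3)*(-62) = -434/3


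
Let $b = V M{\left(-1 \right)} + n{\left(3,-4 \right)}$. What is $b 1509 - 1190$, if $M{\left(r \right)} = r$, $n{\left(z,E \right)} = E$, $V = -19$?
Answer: $21445$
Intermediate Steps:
$b = 15$ ($b = \left(-19\right) \left(-1\right) - 4 = 19 - 4 = 15$)
$b 1509 - 1190 = 15 \cdot 1509 - 1190 = 22635 - 1190 = 21445$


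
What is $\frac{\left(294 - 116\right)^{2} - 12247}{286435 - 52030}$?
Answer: $\frac{6479}{78135} \approx 0.082921$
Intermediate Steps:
$\frac{\left(294 - 116\right)^{2} - 12247}{286435 - 52030} = \frac{178^{2} - 12247}{286435 - 52030} = \frac{31684 - 12247}{234405} = 19437 \cdot \frac{1}{234405} = \frac{6479}{78135}$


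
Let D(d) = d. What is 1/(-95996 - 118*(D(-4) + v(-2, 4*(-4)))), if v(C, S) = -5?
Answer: -1/94934 ≈ -1.0534e-5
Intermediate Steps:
1/(-95996 - 118*(D(-4) + v(-2, 4*(-4)))) = 1/(-95996 - 118*(-4 - 5)) = 1/(-95996 - 118*(-9)) = 1/(-95996 + 1062) = 1/(-94934) = -1/94934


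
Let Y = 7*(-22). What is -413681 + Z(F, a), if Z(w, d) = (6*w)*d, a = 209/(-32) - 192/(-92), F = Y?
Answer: -75361703/184 ≈ -4.0957e+5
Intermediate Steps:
Y = -154
F = -154
a = -3271/736 (a = 209*(-1/32) - 192*(-1/92) = -209/32 + 48/23 = -3271/736 ≈ -4.4443)
Z(w, d) = 6*d*w
-413681 + Z(F, a) = -413681 + 6*(-3271/736)*(-154) = -413681 + 755601/184 = -75361703/184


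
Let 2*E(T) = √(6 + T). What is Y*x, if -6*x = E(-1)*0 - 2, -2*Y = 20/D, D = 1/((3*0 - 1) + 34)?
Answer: -110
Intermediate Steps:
D = 1/33 (D = 1/((0 - 1) + 34) = 1/(-1 + 34) = 1/33 ≈ 0.030303)
E(T) = √(6 + T)/2
Y = -330 (Y = -10/1/33 = -10*33 = -½*660 = -330)
x = ⅓ (x = -((√(6 - 1)/2)*0 - 2)/6 = -((√5/2)*0 - 2)/6 = -(0 - 2)/6 = -⅙*(-2) = ⅓ ≈ 0.33333)
Y*x = -330*⅓ = -110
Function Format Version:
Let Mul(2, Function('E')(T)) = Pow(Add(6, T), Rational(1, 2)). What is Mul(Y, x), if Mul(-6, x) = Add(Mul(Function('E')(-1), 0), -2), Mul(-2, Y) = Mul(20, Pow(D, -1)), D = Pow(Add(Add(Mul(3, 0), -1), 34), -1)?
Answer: -110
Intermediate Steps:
D = Rational(1, 33) (D = Pow(Add(Add(0, -1), 34), -1) = Pow(Add(-1, 34), -1) = Pow(33, -1) = Rational(1, 33) ≈ 0.030303)
Function('E')(T) = Mul(Rational(1, 2), Pow(Add(6, T), Rational(1, 2)))
Y = -330 (Y = Mul(Rational(-1, 2), Mul(20, Pow(Rational(1, 33), -1))) = Mul(Rational(-1, 2), Mul(20, 33)) = Mul(Rational(-1, 2), 660) = -330)
x = Rational(1, 3) (x = Mul(Rational(-1, 6), Add(Mul(Mul(Rational(1, 2), Pow(Add(6, -1), Rational(1, 2))), 0), -2)) = Mul(Rational(-1, 6), Add(Mul(Mul(Rational(1, 2), Pow(5, Rational(1, 2))), 0), -2)) = Mul(Rational(-1, 6), Add(0, -2)) = Mul(Rational(-1, 6), -2) = Rational(1, 3) ≈ 0.33333)
Mul(Y, x) = Mul(-330, Rational(1, 3)) = -110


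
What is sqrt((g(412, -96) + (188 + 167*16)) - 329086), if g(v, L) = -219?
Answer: I*sqrt(326445) ≈ 571.35*I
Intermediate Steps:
sqrt((g(412, -96) + (188 + 167*16)) - 329086) = sqrt((-219 + (188 + 167*16)) - 329086) = sqrt((-219 + (188 + 2672)) - 329086) = sqrt((-219 + 2860) - 329086) = sqrt(2641 - 329086) = sqrt(-326445) = I*sqrt(326445)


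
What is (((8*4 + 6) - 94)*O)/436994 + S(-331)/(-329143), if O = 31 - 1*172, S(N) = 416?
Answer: 1208561812/71916758071 ≈ 0.016805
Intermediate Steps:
O = -141 (O = 31 - 172 = -141)
(((8*4 + 6) - 94)*O)/436994 + S(-331)/(-329143) = (((8*4 + 6) - 94)*(-141))/436994 + 416/(-329143) = (((32 + 6) - 94)*(-141))*(1/436994) + 416*(-1/329143) = ((38 - 94)*(-141))*(1/436994) - 416/329143 = -56*(-141)*(1/436994) - 416/329143 = 7896*(1/436994) - 416/329143 = 3948/218497 - 416/329143 = 1208561812/71916758071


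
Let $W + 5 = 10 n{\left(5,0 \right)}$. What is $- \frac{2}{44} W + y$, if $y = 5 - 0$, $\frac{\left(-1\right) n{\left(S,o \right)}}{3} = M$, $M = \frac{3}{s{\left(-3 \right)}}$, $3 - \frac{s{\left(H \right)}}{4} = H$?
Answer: $\frac{475}{88} \approx 5.3977$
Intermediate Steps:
$s{\left(H \right)} = 12 - 4 H$
$M = \frac{1}{8}$ ($M = \frac{3}{12 - -12} = \frac{3}{12 + 12} = \frac{3}{24} = 3 \cdot \frac{1}{24} = \frac{1}{8} \approx 0.125$)
$n{\left(S,o \right)} = - \frac{3}{8}$ ($n{\left(S,o \right)} = \left(-3\right) \frac{1}{8} = - \frac{3}{8}$)
$W = - \frac{35}{4}$ ($W = -5 + 10 \left(- \frac{3}{8}\right) = -5 - \frac{15}{4} = - \frac{35}{4} \approx -8.75$)
$y = 5$ ($y = 5 + 0 = 5$)
$- \frac{2}{44} W + y = - \frac{2}{44} \left(- \frac{35}{4}\right) + 5 = \left(-2\right) \frac{1}{44} \left(- \frac{35}{4}\right) + 5 = \left(- \frac{1}{22}\right) \left(- \frac{35}{4}\right) + 5 = \frac{35}{88} + 5 = \frac{475}{88}$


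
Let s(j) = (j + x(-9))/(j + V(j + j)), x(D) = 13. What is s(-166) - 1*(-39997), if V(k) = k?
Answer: 6639553/166 ≈ 39997.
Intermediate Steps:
s(j) = (13 + j)/(3*j) (s(j) = (j + 13)/(j + (j + j)) = (13 + j)/(j + 2*j) = (13 + j)/((3*j)) = (13 + j)*(1/(3*j)) = (13 + j)/(3*j))
s(-166) - 1*(-39997) = (⅓)*(13 - 166)/(-166) - 1*(-39997) = (⅓)*(-1/166)*(-153) + 39997 = 51/166 + 39997 = 6639553/166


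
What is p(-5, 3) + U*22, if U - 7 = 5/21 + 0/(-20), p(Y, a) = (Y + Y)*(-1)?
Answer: 3554/21 ≈ 169.24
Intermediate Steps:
p(Y, a) = -2*Y (p(Y, a) = (2*Y)*(-1) = -2*Y)
U = 152/21 (U = 7 + (5/21 + 0/(-20)) = 7 + (5*(1/21) + 0*(-1/20)) = 7 + (5/21 + 0) = 7 + 5/21 = 152/21 ≈ 7.2381)
p(-5, 3) + U*22 = -2*(-5) + (152/21)*22 = 10 + 3344/21 = 3554/21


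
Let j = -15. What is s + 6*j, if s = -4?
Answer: -94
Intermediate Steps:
s + 6*j = -4 + 6*(-15) = -4 - 90 = -94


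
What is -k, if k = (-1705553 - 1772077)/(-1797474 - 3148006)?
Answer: -347763/494548 ≈ -0.70319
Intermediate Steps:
k = 347763/494548 (k = -3477630/(-4945480) = -3477630*(-1/4945480) = 347763/494548 ≈ 0.70319)
-k = -1*347763/494548 = -347763/494548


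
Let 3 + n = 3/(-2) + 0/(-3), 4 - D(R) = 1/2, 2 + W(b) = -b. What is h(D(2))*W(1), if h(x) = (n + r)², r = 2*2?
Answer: -¾ ≈ -0.75000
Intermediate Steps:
W(b) = -2 - b
r = 4
D(R) = 7/2 (D(R) = 4 - 1/2 = 4 - 1*½ = 4 - ½ = 7/2)
n = -9/2 (n = -3 + (3/(-2) + 0/(-3)) = -3 + (3*(-½) + 0*(-⅓)) = -3 + (-3/2 + 0) = -3 - 3/2 = -9/2 ≈ -4.5000)
h(x) = ¼ (h(x) = (-9/2 + 4)² = (-½)² = ¼)
h(D(2))*W(1) = (-2 - 1*1)/4 = (-2 - 1)/4 = (¼)*(-3) = -¾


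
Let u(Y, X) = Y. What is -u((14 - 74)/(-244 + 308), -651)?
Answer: 15/16 ≈ 0.93750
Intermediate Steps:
-u((14 - 74)/(-244 + 308), -651) = -(14 - 74)/(-244 + 308) = -(-60)/64 = -1*(-15/16) = 15/16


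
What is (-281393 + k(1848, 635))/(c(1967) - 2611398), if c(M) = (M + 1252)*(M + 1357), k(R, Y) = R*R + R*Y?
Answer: 4307191/8088558 ≈ 0.53250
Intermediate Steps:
k(R, Y) = R² + R*Y
c(M) = (1252 + M)*(1357 + M)
(-281393 + k(1848, 635))/(c(1967) - 2611398) = (-281393 + 1848*(1848 + 635))/((1698964 + 1967² + 2609*1967) - 2611398) = (-281393 + 1848*2483)/((1698964 + 3869089 + 5131903) - 2611398) = (-281393 + 4588584)/(10699956 - 2611398) = 4307191/8088558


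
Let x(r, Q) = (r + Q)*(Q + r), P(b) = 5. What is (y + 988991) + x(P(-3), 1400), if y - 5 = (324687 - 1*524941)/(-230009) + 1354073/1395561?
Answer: 951105413054227180/320991590049 ≈ 2.9630e+6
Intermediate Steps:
x(r, Q) = (Q + r)**2 (x(r, Q) = (Q + r)*(Q + r) = (Q + r)**2)
y = 2195873599396/320991590049 (y = 5 + ((324687 - 1*524941)/(-230009) + 1354073/1395561) = 5 + ((324687 - 524941)*(-1/230009) + 1354073*(1/1395561)) = 5 + (-200254*(-1/230009) + 1354073/1395561) = 5 + (200254/230009 + 1354073/1395561) = 5 + 590915649151/320991590049 = 2195873599396/320991590049 ≈ 6.8409)
(y + 988991) + x(P(-3), 1400) = (2195873599396/320991590049 + 988991) + (1400 + 5)**2 = 317459989507749955/320991590049 + 1405**2 = 317459989507749955/320991590049 + 1974025 = 951105413054227180/320991590049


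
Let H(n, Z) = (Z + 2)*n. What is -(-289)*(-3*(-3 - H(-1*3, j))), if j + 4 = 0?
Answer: 7803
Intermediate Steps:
j = -4 (j = -4 + 0 = -4)
H(n, Z) = n*(2 + Z) (H(n, Z) = (2 + Z)*n = n*(2 + Z))
-(-289)*(-3*(-3 - H(-1*3, j))) = -(-289)*(-3*(-3 - (-1*3)*(2 - 4))) = -(-289)*(-3*(-3 - (-3)*(-2))) = -(-289)*(-3*(-3 - 1*6)) = -(-289)*(-3*(-3 - 6)) = -(-289)*(-3*(-9)) = -(-289)*27 = -1*(-7803) = 7803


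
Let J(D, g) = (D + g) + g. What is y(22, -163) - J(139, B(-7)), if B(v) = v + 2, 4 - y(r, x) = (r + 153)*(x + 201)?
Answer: -6775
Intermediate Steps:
y(r, x) = 4 - (153 + r)*(201 + x) (y(r, x) = 4 - (r + 153)*(x + 201) = 4 - (153 + r)*(201 + x))
B(v) = 2 + v
J(D, g) = D + 2*g
y(22, -163) - J(139, B(-7)) = (-30749 - 201*22 - 153*(-163) - 1*22*(-163)) - (139 + 2*(2 - 7)) = (-30749 - 4422 + 24939 + 3586) - (139 + 2*(-5)) = -6646 - (139 - 10) = -6646 - 1*129 = -6646 - 129 = -6775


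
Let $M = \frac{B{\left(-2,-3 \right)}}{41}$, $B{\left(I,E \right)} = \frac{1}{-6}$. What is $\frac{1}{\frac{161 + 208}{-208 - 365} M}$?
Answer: $382$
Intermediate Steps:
$B{\left(I,E \right)} = - \frac{1}{6}$
$M = - \frac{1}{246}$ ($M = - \frac{1}{6 \cdot 41} = \left(- \frac{1}{6}\right) \frac{1}{41} = - \frac{1}{246} \approx -0.004065$)
$\frac{1}{\frac{161 + 208}{-208 - 365} M} = \frac{1}{\frac{161 + 208}{-208 - 365} \left(- \frac{1}{246}\right)} = \frac{1}{\frac{369}{-573} \left(- \frac{1}{246}\right)} = \frac{1}{369 \left(- \frac{1}{573}\right) \left(- \frac{1}{246}\right)} = \frac{1}{\left(- \frac{123}{191}\right) \left(- \frac{1}{246}\right)} = \frac{1}{\frac{1}{382}} = 382$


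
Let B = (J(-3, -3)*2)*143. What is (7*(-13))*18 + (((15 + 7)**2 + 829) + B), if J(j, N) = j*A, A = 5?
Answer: -4615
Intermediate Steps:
J(j, N) = 5*j (J(j, N) = j*5 = 5*j)
B = -4290 (B = ((5*(-3))*2)*143 = -15*2*143 = -30*143 = -4290)
(7*(-13))*18 + (((15 + 7)**2 + 829) + B) = (7*(-13))*18 + (((15 + 7)**2 + 829) - 4290) = -91*18 + ((22**2 + 829) - 4290) = -1638 + ((484 + 829) - 4290) = -1638 + (1313 - 4290) = -1638 - 2977 = -4615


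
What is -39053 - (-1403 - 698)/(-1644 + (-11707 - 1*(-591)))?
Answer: -45301671/1160 ≈ -39053.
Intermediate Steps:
-39053 - (-1403 - 698)/(-1644 + (-11707 - 1*(-591))) = -39053 - (-2101)/(-1644 + (-11707 + 591)) = -39053 - (-2101)/(-1644 - 11116) = -39053 - (-2101)/(-12760) = -39053 - (-2101)*(-1)/12760 = -39053 - 1*191/1160 = -39053 - 191/1160 = -45301671/1160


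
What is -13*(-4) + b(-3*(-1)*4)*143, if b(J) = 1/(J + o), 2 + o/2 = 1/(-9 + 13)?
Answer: 1170/17 ≈ 68.823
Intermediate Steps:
o = -7/2 (o = -4 + 2/(-9 + 13) = -4 + 2/4 = -4 + 2*(1/4) = -4 + 1/2 = -7/2 ≈ -3.5000)
b(J) = 1/(-7/2 + J) (b(J) = 1/(J - 7/2) = 1/(-7/2 + J))
-13*(-4) + b(-3*(-1)*4)*143 = -13*(-4) + (2/(-7 + 2*(-3*(-1)*4)))*143 = 52 + (2/(-7 + 2*(3*4)))*143 = 52 + (2/(-7 + 2*12))*143 = 52 + (2/(-7 + 24))*143 = 52 + (2/17)*143 = 52 + 286/17 = 1170/17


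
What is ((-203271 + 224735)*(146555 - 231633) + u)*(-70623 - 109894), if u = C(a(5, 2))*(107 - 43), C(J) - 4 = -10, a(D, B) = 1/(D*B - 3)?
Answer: 329644724915792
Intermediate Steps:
a(D, B) = 1/(-3 + B*D) (a(D, B) = 1/(B*D - 3) = 1/(-3 + B*D))
C(J) = -6 (C(J) = 4 - 10 = -6)
u = -384 (u = -6*(107 - 43) = -6*64 = -384)
((-203271 + 224735)*(146555 - 231633) + u)*(-70623 - 109894) = ((-203271 + 224735)*(146555 - 231633) - 384)*(-70623 - 109894) = (21464*(-85078) - 384)*(-180517) = (-1826114192 - 384)*(-180517) = -1826114576*(-180517) = 329644724915792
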